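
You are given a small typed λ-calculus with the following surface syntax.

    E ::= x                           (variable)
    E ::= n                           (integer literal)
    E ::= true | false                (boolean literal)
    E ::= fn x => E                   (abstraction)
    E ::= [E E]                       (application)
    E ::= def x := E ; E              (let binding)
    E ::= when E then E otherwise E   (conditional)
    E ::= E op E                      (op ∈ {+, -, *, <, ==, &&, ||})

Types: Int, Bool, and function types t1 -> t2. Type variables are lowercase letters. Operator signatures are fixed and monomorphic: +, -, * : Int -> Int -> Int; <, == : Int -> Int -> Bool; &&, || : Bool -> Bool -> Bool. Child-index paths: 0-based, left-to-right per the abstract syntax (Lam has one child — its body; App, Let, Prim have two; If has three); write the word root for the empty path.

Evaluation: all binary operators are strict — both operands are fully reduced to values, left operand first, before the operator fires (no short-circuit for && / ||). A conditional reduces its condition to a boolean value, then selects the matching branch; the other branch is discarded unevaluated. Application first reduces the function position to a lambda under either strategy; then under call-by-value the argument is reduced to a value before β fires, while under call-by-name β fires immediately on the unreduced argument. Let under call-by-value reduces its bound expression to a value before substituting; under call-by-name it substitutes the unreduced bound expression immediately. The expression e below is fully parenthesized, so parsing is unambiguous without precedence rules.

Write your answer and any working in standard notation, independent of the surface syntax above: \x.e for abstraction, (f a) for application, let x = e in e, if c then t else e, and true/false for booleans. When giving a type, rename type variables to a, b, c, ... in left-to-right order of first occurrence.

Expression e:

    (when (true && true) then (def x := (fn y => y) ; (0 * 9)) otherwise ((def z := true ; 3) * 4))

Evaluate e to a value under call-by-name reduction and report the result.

Answer: 0

Working:
step 0: (if (true && true) then (let x = (\y.y) in (0 * 9)) else ((let z = true in 3) * 4))
step 1: [delta@0] (if true then (let x = (\y.y) in (0 * 9)) else ((let z = true in 3) * 4))
step 2: [if@root] (let x = (\y.y) in (0 * 9))
step 3: [let@root] (0 * 9)
step 4: [delta@root] 0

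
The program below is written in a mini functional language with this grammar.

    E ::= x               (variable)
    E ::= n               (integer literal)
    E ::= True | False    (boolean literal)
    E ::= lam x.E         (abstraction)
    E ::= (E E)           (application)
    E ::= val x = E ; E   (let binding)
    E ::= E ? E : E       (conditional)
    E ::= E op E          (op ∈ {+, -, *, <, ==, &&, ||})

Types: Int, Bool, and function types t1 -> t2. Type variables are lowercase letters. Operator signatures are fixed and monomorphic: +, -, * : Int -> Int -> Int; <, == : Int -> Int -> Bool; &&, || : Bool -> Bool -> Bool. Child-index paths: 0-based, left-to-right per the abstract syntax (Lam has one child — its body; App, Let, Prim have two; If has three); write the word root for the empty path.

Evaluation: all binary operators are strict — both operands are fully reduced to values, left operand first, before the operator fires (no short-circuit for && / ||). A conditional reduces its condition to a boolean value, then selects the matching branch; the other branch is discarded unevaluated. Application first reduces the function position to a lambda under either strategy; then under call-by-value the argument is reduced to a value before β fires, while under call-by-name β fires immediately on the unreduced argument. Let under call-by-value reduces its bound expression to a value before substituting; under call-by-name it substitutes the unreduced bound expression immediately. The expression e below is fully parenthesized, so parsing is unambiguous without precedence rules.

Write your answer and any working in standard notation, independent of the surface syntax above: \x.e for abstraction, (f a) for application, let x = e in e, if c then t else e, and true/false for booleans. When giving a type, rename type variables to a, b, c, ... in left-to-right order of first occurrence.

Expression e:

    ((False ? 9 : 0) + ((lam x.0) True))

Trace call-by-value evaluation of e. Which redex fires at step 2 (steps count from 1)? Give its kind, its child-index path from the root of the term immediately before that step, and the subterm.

Answer: beta at 1 : ((\x.0) true)

Trace:
step 0: ((if false then 9 else 0) + ((\x.0) true))
step 1: [if@0] (0 + ((\x.0) true))
step 2: [beta@1] (0 + 0)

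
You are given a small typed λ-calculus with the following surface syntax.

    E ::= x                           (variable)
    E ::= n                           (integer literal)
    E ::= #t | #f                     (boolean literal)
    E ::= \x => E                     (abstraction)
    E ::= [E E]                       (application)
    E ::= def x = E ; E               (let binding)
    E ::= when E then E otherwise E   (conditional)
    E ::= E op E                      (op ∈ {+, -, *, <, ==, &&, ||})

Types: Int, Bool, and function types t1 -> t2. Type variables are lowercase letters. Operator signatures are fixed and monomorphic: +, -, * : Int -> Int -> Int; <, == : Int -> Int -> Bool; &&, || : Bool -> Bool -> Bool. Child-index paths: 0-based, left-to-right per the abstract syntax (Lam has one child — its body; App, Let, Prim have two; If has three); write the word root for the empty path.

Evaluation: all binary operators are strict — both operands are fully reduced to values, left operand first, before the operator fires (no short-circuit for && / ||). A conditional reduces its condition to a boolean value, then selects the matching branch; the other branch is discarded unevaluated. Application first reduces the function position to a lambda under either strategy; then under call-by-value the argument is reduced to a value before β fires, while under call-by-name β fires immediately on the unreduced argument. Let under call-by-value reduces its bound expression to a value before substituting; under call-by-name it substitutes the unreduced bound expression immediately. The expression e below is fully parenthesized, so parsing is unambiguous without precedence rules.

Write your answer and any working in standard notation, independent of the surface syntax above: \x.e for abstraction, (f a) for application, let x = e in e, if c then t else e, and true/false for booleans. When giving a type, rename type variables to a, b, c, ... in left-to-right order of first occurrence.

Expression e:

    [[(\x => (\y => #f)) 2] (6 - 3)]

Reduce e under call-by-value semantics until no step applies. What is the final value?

Answer: false

Trace:
step 0: (((\x.(\y.false)) 2) (6 - 3))
step 1: [beta@0] ((\y.false) (6 - 3))
step 2: [delta@1] ((\y.false) 3)
step 3: [beta@root] false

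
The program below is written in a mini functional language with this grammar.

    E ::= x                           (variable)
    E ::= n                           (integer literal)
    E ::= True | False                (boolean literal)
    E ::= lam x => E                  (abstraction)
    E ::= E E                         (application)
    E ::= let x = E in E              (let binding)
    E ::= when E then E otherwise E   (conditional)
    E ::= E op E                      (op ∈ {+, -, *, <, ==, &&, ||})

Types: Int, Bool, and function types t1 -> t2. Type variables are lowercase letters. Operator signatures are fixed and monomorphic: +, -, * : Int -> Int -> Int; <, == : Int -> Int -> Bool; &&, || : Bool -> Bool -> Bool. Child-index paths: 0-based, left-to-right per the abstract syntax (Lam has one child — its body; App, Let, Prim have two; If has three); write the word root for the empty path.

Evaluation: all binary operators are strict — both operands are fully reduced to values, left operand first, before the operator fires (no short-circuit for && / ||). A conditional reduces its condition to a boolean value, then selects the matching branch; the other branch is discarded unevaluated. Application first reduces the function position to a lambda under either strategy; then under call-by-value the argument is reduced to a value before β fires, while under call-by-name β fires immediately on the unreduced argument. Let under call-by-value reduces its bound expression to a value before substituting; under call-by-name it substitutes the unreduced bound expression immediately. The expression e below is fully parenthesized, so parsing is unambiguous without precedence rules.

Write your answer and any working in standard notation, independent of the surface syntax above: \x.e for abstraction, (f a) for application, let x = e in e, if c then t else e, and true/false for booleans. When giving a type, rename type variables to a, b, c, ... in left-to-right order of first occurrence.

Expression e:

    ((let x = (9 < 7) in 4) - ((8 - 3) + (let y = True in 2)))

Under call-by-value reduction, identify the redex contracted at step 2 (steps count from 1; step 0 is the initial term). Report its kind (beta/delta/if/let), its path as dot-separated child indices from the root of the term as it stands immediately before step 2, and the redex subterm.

Answer: let at 0 : (let x = false in 4)

Working:
step 0: ((let x = (9 < 7) in 4) - ((8 - 3) + (let y = true in 2)))
step 1: [delta@0.0] ((let x = false in 4) - ((8 - 3) + (let y = true in 2)))
step 2: [let@0] (4 - ((8 - 3) + (let y = true in 2)))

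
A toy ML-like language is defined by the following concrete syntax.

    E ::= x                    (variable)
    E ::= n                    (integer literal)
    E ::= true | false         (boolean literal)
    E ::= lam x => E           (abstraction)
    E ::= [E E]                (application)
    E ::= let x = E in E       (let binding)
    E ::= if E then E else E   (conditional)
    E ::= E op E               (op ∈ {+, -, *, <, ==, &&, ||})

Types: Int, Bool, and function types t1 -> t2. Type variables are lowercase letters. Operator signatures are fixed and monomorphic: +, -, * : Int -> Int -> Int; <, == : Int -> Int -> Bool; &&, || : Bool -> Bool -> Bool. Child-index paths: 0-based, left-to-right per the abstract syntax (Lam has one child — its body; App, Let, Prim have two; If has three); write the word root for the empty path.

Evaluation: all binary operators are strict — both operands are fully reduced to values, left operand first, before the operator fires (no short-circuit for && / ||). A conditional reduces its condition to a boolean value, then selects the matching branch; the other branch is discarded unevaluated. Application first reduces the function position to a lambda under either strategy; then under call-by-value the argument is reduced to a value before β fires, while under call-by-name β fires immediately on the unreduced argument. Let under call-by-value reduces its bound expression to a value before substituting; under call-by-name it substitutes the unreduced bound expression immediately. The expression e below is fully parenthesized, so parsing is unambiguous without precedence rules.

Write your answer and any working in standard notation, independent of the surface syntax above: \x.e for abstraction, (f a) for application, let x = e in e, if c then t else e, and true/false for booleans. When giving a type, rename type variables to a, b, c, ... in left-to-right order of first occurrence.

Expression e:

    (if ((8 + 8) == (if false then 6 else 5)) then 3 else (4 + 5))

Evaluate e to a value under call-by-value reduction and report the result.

Answer: 9

Working:
step 0: (if ((8 + 8) == (if false then 6 else 5)) then 3 else (4 + 5))
step 1: [delta@0.0] (if (16 == (if false then 6 else 5)) then 3 else (4 + 5))
step 2: [if@0.1] (if (16 == 5) then 3 else (4 + 5))
step 3: [delta@0] (if false then 3 else (4 + 5))
step 4: [if@root] (4 + 5)
step 5: [delta@root] 9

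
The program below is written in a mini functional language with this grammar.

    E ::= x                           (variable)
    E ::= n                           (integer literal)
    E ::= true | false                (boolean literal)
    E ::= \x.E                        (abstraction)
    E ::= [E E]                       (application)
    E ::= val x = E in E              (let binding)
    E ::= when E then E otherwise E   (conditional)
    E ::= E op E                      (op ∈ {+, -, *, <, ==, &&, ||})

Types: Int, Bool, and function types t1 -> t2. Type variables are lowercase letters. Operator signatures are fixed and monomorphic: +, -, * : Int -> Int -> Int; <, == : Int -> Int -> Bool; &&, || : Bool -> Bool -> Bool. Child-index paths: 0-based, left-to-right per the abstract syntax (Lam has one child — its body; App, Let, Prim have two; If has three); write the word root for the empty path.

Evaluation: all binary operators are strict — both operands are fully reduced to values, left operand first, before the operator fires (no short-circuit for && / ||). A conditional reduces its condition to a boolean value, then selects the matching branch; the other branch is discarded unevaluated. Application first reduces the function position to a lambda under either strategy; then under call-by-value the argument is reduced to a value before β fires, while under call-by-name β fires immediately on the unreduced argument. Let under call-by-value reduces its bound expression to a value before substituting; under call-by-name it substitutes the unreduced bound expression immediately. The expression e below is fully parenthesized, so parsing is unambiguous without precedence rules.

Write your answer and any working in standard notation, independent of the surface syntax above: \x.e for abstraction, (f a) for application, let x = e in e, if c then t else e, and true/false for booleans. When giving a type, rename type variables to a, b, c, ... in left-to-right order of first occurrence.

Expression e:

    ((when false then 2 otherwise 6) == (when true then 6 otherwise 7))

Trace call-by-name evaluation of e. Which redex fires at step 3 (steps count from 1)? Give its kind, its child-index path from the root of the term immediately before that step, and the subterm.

Trace:
step 0: ((if false then 2 else 6) == (if true then 6 else 7))
step 1: [if@0] (6 == (if true then 6 else 7))
step 2: [if@1] (6 == 6)
step 3: [delta@root] true

Answer: delta at root : (6 == 6)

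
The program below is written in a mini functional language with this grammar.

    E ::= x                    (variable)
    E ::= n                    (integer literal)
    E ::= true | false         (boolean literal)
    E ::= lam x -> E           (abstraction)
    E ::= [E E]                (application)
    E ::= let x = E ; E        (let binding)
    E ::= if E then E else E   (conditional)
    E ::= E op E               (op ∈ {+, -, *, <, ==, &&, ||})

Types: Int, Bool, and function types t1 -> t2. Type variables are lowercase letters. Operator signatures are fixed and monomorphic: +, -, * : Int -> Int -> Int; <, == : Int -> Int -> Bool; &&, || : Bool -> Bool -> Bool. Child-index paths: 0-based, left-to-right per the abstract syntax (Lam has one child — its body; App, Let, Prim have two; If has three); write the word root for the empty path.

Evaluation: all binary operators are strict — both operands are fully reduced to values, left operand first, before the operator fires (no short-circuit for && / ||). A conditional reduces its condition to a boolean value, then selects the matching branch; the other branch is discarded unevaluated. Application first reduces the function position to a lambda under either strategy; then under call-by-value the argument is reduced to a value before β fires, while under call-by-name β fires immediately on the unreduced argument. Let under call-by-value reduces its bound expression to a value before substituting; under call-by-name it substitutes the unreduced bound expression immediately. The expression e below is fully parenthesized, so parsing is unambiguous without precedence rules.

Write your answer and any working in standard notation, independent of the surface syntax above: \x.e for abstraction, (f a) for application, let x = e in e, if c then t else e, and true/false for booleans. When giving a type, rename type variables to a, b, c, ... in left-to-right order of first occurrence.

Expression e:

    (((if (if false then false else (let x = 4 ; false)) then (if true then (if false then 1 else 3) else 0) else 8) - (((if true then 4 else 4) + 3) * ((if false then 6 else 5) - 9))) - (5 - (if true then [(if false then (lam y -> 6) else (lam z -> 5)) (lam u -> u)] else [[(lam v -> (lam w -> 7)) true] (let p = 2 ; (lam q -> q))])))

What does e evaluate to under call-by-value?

Derivation:
step 0: (((if (if false then false else (let x = 4 in false)) then (if true then (if false then 1 else 3) else 0) else 8) - (((if true then 4 else 4) + 3) * ((if false then 6 else 5) - 9))) - (5 - (if true then ((if false then (\y.6) else (\z.5)) (\u.u)) else (((\v.(\w.7)) true) (let p = 2 in (\q.q))))))
step 1: [if@0.0.0] (((if (let x = 4 in false) then (if true then (if false then 1 else 3) else 0) else 8) - (((if true then 4 else 4) + 3) * ((if false then 6 else 5) - 9))) - (5 - (if true then ((if false then (\y.6) else (\z.5)) (\u.u)) else (((\v.(\w.7)) true) (let p = 2 in (\q.q))))))
step 2: [let@0.0.0] (((if false then (if true then (if false then 1 else 3) else 0) else 8) - (((if true then 4 else 4) + 3) * ((if false then 6 else 5) - 9))) - (5 - (if true then ((if false then (\y.6) else (\z.5)) (\u.u)) else (((\v.(\w.7)) true) (let p = 2 in (\q.q))))))
step 3: [if@0.0] ((8 - (((if true then 4 else 4) + 3) * ((if false then 6 else 5) - 9))) - (5 - (if true then ((if false then (\y.6) else (\z.5)) (\u.u)) else (((\v.(\w.7)) true) (let p = 2 in (\q.q))))))
step 4: [if@0.1.0.0] ((8 - ((4 + 3) * ((if false then 6 else 5) - 9))) - (5 - (if true then ((if false then (\y.6) else (\z.5)) (\u.u)) else (((\v.(\w.7)) true) (let p = 2 in (\q.q))))))
step 5: [delta@0.1.0] ((8 - (7 * ((if false then 6 else 5) - 9))) - (5 - (if true then ((if false then (\y.6) else (\z.5)) (\u.u)) else (((\v.(\w.7)) true) (let p = 2 in (\q.q))))))
step 6: [if@0.1.1.0] ((8 - (7 * (5 - 9))) - (5 - (if true then ((if false then (\y.6) else (\z.5)) (\u.u)) else (((\v.(\w.7)) true) (let p = 2 in (\q.q))))))
step 7: [delta@0.1.1] ((8 - (7 * -4)) - (5 - (if true then ((if false then (\y.6) else (\z.5)) (\u.u)) else (((\v.(\w.7)) true) (let p = 2 in (\q.q))))))
step 8: [delta@0.1] ((8 - -28) - (5 - (if true then ((if false then (\y.6) else (\z.5)) (\u.u)) else (((\v.(\w.7)) true) (let p = 2 in (\q.q))))))
step 9: [delta@0] (36 - (5 - (if true then ((if false then (\y.6) else (\z.5)) (\u.u)) else (((\v.(\w.7)) true) (let p = 2 in (\q.q))))))
step 10: [if@1.1] (36 - (5 - ((if false then (\y.6) else (\z.5)) (\u.u))))
step 11: [if@1.1.0] (36 - (5 - ((\z.5) (\u.u))))
step 12: [beta@1.1] (36 - (5 - 5))
step 13: [delta@1] (36 - 0)
step 14: [delta@root] 36

Answer: 36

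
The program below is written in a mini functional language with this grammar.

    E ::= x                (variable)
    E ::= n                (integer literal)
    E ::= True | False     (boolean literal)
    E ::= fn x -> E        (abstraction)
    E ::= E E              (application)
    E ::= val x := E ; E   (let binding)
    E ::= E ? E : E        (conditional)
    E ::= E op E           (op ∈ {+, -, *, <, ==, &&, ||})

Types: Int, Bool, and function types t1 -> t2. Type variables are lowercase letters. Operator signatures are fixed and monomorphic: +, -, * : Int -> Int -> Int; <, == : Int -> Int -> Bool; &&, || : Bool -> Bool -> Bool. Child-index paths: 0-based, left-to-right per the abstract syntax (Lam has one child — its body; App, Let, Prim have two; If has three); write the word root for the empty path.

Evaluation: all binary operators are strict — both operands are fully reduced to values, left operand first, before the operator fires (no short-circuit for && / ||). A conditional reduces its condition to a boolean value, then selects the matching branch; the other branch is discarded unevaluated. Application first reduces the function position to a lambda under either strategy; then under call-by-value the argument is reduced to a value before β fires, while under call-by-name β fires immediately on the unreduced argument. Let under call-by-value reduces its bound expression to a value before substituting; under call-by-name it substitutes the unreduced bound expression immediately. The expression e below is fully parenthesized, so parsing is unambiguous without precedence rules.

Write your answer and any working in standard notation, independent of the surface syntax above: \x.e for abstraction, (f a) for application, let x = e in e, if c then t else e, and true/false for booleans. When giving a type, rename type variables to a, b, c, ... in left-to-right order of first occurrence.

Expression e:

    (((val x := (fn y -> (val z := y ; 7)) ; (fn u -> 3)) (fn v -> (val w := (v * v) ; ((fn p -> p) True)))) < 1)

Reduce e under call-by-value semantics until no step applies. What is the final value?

Derivation:
step 0: (((let x = (\y.(let z = y in 7)) in (\u.3)) (\v.(let w = (v * v) in ((\p.p) true)))) < 1)
step 1: [let@0.0] (((\u.3) (\v.(let w = (v * v) in ((\p.p) true)))) < 1)
step 2: [beta@0] (3 < 1)
step 3: [delta@root] false

Answer: false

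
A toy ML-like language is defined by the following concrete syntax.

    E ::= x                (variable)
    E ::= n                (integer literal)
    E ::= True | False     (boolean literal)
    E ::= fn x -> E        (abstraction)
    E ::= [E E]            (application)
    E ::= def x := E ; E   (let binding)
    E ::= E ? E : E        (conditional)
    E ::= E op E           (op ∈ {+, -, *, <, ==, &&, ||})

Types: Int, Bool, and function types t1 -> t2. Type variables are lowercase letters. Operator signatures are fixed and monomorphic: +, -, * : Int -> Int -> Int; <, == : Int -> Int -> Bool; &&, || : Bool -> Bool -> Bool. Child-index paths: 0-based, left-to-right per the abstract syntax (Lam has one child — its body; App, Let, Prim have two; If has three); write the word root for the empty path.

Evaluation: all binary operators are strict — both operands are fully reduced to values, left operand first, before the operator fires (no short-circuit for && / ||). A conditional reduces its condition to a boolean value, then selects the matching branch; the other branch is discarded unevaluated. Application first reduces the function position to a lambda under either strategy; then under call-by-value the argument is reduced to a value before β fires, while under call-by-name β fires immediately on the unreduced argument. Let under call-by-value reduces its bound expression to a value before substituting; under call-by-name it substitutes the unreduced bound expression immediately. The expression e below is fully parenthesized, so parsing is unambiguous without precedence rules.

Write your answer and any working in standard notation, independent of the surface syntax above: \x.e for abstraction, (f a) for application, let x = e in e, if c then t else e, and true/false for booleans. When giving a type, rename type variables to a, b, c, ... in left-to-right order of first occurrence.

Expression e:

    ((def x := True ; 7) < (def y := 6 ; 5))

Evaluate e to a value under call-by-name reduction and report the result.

Answer: false

Trace:
step 0: ((let x = true in 7) < (let y = 6 in 5))
step 1: [let@0] (7 < (let y = 6 in 5))
step 2: [let@1] (7 < 5)
step 3: [delta@root] false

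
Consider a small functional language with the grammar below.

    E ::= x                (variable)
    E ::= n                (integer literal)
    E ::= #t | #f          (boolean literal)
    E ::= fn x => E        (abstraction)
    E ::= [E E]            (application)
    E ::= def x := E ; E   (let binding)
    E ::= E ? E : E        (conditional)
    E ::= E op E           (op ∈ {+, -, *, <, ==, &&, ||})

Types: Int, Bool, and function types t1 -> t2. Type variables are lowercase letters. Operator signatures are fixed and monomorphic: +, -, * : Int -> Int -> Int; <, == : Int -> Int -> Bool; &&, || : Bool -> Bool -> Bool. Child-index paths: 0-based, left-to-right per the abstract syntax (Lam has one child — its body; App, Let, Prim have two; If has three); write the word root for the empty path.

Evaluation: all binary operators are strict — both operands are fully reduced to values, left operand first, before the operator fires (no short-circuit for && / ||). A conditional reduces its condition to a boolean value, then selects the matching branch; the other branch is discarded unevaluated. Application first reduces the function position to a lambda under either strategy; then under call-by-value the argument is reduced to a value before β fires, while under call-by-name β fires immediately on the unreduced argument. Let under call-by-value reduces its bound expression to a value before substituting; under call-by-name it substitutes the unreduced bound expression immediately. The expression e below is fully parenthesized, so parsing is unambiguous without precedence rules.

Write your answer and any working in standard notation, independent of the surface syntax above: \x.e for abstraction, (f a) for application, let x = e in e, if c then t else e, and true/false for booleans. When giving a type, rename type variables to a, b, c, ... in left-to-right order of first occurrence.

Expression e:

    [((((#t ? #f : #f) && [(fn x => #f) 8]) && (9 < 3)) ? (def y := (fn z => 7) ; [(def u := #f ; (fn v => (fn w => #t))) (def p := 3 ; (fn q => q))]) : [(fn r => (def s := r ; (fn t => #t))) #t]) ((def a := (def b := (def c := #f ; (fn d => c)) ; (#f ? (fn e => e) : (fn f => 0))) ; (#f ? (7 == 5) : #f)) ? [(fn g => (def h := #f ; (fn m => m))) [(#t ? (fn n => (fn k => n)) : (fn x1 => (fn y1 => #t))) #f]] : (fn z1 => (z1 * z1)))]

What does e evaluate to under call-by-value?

Working:
step 0: ((if (((if true then false else false) && ((\x.false) 8)) && (9 < 3)) then (let y = (\z.7) in ((let u = false in (\v.(\w.true))) (let p = 3 in (\q.q)))) else ((\r.(let s = r in (\t.true))) true)) (if (let a = (let b = (let c = false in (\d.c)) in (if false then (\e.e) else (\f.0))) in (if false then (7 == 5) else false)) then ((\g.(let h = false in (\m.m))) ((if true then (\n.(\k.n)) else (\x1.(\y1.true))) false)) else (\z1.(z1 * z1))))
step 1: [if@0.0.0.0] ((if ((false && ((\x.false) 8)) && (9 < 3)) then (let y = (\z.7) in ((let u = false in (\v.(\w.true))) (let p = 3 in (\q.q)))) else ((\r.(let s = r in (\t.true))) true)) (if (let a = (let b = (let c = false in (\d.c)) in (if false then (\e.e) else (\f.0))) in (if false then (7 == 5) else false)) then ((\g.(let h = false in (\m.m))) ((if true then (\n.(\k.n)) else (\x1.(\y1.true))) false)) else (\z1.(z1 * z1))))
step 2: [beta@0.0.0.1] ((if ((false && false) && (9 < 3)) then (let y = (\z.7) in ((let u = false in (\v.(\w.true))) (let p = 3 in (\q.q)))) else ((\r.(let s = r in (\t.true))) true)) (if (let a = (let b = (let c = false in (\d.c)) in (if false then (\e.e) else (\f.0))) in (if false then (7 == 5) else false)) then ((\g.(let h = false in (\m.m))) ((if true then (\n.(\k.n)) else (\x1.(\y1.true))) false)) else (\z1.(z1 * z1))))
step 3: [delta@0.0.0] ((if (false && (9 < 3)) then (let y = (\z.7) in ((let u = false in (\v.(\w.true))) (let p = 3 in (\q.q)))) else ((\r.(let s = r in (\t.true))) true)) (if (let a = (let b = (let c = false in (\d.c)) in (if false then (\e.e) else (\f.0))) in (if false then (7 == 5) else false)) then ((\g.(let h = false in (\m.m))) ((if true then (\n.(\k.n)) else (\x1.(\y1.true))) false)) else (\z1.(z1 * z1))))
step 4: [delta@0.0.1] ((if (false && false) then (let y = (\z.7) in ((let u = false in (\v.(\w.true))) (let p = 3 in (\q.q)))) else ((\r.(let s = r in (\t.true))) true)) (if (let a = (let b = (let c = false in (\d.c)) in (if false then (\e.e) else (\f.0))) in (if false then (7 == 5) else false)) then ((\g.(let h = false in (\m.m))) ((if true then (\n.(\k.n)) else (\x1.(\y1.true))) false)) else (\z1.(z1 * z1))))
step 5: [delta@0.0] ((if false then (let y = (\z.7) in ((let u = false in (\v.(\w.true))) (let p = 3 in (\q.q)))) else ((\r.(let s = r in (\t.true))) true)) (if (let a = (let b = (let c = false in (\d.c)) in (if false then (\e.e) else (\f.0))) in (if false then (7 == 5) else false)) then ((\g.(let h = false in (\m.m))) ((if true then (\n.(\k.n)) else (\x1.(\y1.true))) false)) else (\z1.(z1 * z1))))
step 6: [if@0] (((\r.(let s = r in (\t.true))) true) (if (let a = (let b = (let c = false in (\d.c)) in (if false then (\e.e) else (\f.0))) in (if false then (7 == 5) else false)) then ((\g.(let h = false in (\m.m))) ((if true then (\n.(\k.n)) else (\x1.(\y1.true))) false)) else (\z1.(z1 * z1))))
step 7: [beta@0] ((let s = true in (\t.true)) (if (let a = (let b = (let c = false in (\d.c)) in (if false then (\e.e) else (\f.0))) in (if false then (7 == 5) else false)) then ((\g.(let h = false in (\m.m))) ((if true then (\n.(\k.n)) else (\x1.(\y1.true))) false)) else (\z1.(z1 * z1))))
step 8: [let@0] ((\t.true) (if (let a = (let b = (let c = false in (\d.c)) in (if false then (\e.e) else (\f.0))) in (if false then (7 == 5) else false)) then ((\g.(let h = false in (\m.m))) ((if true then (\n.(\k.n)) else (\x1.(\y1.true))) false)) else (\z1.(z1 * z1))))
step 9: [let@1.0.0.0] ((\t.true) (if (let a = (let b = (\d.false) in (if false then (\e.e) else (\f.0))) in (if false then (7 == 5) else false)) then ((\g.(let h = false in (\m.m))) ((if true then (\n.(\k.n)) else (\x1.(\y1.true))) false)) else (\z1.(z1 * z1))))
step 10: [let@1.0.0] ((\t.true) (if (let a = (if false then (\e.e) else (\f.0)) in (if false then (7 == 5) else false)) then ((\g.(let h = false in (\m.m))) ((if true then (\n.(\k.n)) else (\x1.(\y1.true))) false)) else (\z1.(z1 * z1))))
step 11: [if@1.0.0] ((\t.true) (if (let a = (\f.0) in (if false then (7 == 5) else false)) then ((\g.(let h = false in (\m.m))) ((if true then (\n.(\k.n)) else (\x1.(\y1.true))) false)) else (\z1.(z1 * z1))))
step 12: [let@1.0] ((\t.true) (if (if false then (7 == 5) else false) then ((\g.(let h = false in (\m.m))) ((if true then (\n.(\k.n)) else (\x1.(\y1.true))) false)) else (\z1.(z1 * z1))))
step 13: [if@1.0] ((\t.true) (if false then ((\g.(let h = false in (\m.m))) ((if true then (\n.(\k.n)) else (\x1.(\y1.true))) false)) else (\z1.(z1 * z1))))
step 14: [if@1] ((\t.true) (\z1.(z1 * z1)))
step 15: [beta@root] true

Answer: true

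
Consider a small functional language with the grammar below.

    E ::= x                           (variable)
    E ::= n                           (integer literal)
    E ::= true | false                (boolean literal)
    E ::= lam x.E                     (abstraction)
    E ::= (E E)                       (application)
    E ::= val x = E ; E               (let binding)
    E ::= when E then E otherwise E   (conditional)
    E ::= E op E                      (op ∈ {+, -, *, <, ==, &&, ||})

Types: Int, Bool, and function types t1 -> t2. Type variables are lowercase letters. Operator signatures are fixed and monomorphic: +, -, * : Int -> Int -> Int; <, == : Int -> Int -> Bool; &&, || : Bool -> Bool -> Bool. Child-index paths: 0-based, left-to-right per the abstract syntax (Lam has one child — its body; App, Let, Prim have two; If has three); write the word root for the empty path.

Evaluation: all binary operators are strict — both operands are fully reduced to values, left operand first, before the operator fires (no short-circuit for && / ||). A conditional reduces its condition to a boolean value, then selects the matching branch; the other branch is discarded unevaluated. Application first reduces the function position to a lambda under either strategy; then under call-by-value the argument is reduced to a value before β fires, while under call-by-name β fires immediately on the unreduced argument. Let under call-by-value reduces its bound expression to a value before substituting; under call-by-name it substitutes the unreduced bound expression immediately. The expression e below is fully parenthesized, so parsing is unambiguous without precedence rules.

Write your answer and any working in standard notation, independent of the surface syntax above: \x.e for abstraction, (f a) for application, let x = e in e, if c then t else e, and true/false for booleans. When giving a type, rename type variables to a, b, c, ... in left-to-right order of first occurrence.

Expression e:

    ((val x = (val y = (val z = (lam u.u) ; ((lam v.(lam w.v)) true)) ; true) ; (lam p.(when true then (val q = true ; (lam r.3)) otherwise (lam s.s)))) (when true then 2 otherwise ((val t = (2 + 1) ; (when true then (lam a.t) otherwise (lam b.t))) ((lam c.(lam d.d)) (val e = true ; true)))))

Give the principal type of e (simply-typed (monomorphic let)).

Answer: Int -> Int

Trace:
u : a
\u._ : a -> a
let z : a -> a
v : b
\w._ : c -> b
\v._ : b -> c -> b
  unify b -> c -> b ~ Bool -> d
  unify b ~ Bool
  unify c -> Bool ~ d
_ _ : c -> Bool
let y : c -> Bool
let x : Bool
  unify Bool ~ Bool
let q : Bool
\r._ : f -> Int
s : g
\s._ : g -> g
  unify f -> Int ~ g -> g
  unify f ~ g
  unify Int ~ g
\p._ : e -> Int -> Int
  unify Bool ~ Bool
  unify Int ~ Int
  unify Int ~ Int
let t : Int
  unify Bool ~ Bool
t : Int
\a._ : h -> Int
t : Int
\b._ : i -> Int
  unify h -> Int ~ i -> Int
  unify h ~ i
  unify Int ~ Int
d : k
\d._ : k -> k
\c._ : j -> k -> k
let e : Bool
  unify j -> k -> k ~ Bool -> l
  unify j ~ Bool
  unify k -> k ~ l
_ _ : k -> k
  unify i -> Int ~ (k -> k) -> m
  unify i ~ k -> k
  unify Int ~ m
_ _ : Int
  unify Int ~ Int
  unify e -> Int -> Int ~ Int -> n
  unify e ~ Int
  unify Int -> Int ~ n
_ _ : Int -> Int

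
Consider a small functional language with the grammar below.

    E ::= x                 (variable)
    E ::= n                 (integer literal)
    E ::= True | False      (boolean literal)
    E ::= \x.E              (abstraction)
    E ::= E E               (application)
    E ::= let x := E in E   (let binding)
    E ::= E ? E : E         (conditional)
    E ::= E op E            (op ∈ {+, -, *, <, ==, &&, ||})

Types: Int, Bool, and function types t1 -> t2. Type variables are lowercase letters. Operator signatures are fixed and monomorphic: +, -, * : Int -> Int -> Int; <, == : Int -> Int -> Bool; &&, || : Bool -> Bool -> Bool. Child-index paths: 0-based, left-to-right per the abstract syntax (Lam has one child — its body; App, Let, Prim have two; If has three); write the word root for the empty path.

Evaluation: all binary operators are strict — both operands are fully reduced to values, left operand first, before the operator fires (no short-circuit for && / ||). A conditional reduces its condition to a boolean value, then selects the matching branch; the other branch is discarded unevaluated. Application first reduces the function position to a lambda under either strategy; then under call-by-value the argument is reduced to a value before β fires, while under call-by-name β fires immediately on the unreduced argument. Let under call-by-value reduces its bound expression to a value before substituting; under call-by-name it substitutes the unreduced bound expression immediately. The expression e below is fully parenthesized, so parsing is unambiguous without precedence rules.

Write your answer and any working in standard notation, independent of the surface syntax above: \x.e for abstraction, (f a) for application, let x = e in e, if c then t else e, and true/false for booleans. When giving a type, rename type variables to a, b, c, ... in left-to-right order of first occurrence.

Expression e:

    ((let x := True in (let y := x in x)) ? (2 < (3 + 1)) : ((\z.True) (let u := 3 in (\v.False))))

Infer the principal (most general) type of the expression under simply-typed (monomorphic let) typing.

Answer: Bool

Working:
let x : Bool
x : Bool
let y : Bool
x : Bool
  unify Bool ~ Bool
  unify Int ~ Int
  unify Int ~ Int
  unify Int ~ Int
  unify Int ~ Int
\z._ : a -> Bool
let u : Int
\v._ : b -> Bool
  unify a -> Bool ~ (b -> Bool) -> c
  unify a ~ b -> Bool
  unify Bool ~ c
_ _ : Bool
  unify Bool ~ Bool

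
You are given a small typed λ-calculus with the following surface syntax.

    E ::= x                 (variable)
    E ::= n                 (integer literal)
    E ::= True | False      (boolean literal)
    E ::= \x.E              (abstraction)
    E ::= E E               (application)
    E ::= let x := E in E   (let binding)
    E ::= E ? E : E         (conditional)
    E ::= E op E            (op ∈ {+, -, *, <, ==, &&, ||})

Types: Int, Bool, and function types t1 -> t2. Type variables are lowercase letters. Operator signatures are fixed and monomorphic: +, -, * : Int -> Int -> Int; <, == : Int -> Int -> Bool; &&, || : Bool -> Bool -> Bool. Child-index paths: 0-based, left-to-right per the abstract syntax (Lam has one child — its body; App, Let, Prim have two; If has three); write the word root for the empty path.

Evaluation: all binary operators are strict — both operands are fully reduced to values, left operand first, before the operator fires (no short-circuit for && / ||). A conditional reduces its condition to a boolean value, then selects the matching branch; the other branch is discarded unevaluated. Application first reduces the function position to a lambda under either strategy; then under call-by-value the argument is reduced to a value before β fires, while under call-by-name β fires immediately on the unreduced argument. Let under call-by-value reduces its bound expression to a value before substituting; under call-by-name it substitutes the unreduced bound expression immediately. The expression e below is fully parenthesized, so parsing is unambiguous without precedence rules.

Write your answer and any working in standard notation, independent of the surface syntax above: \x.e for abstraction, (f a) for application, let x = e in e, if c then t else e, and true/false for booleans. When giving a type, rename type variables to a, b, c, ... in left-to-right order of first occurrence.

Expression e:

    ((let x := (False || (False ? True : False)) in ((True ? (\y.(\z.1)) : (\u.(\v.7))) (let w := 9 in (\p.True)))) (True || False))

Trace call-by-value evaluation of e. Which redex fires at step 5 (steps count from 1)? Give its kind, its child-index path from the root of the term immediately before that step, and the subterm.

Answer: let at 0.1 : (let w = 9 in (\p.true))

Working:
step 0: ((let x = (false || (if false then true else false)) in ((if true then (\y.(\z.1)) else (\u.(\v.7))) (let w = 9 in (\p.true)))) (true || false))
step 1: [if@0.0.1] ((let x = (false || false) in ((if true then (\y.(\z.1)) else (\u.(\v.7))) (let w = 9 in (\p.true)))) (true || false))
step 2: [delta@0.0] ((let x = false in ((if true then (\y.(\z.1)) else (\u.(\v.7))) (let w = 9 in (\p.true)))) (true || false))
step 3: [let@0] (((if true then (\y.(\z.1)) else (\u.(\v.7))) (let w = 9 in (\p.true))) (true || false))
step 4: [if@0.0] (((\y.(\z.1)) (let w = 9 in (\p.true))) (true || false))
step 5: [let@0.1] (((\y.(\z.1)) (\p.true)) (true || false))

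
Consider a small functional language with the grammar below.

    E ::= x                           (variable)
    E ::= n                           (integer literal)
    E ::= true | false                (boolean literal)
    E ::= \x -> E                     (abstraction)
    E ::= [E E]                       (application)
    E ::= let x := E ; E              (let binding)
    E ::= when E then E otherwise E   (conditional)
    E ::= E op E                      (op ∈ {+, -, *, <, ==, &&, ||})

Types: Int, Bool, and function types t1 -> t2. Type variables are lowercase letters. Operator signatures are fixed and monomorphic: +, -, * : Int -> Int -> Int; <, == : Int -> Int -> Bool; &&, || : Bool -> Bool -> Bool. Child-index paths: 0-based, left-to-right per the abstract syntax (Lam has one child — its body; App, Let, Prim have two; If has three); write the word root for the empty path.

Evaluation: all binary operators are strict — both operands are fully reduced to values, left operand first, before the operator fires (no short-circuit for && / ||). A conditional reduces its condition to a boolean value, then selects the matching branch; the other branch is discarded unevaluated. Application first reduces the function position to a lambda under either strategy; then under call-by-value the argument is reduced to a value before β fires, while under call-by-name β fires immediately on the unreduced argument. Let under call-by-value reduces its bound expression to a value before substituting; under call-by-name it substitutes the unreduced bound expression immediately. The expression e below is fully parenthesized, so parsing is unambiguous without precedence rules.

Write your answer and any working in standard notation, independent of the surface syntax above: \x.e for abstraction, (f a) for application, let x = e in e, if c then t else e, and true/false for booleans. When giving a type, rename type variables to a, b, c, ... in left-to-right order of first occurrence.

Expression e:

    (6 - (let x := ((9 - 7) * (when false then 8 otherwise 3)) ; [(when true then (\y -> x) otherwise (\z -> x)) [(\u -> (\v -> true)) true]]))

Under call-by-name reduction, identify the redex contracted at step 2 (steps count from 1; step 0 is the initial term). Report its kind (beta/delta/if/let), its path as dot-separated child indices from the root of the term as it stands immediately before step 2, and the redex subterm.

Answer: if at 1.0 : (if true then (\y.((9 - 7) * (if false then 8 else 3))) else (\z.((9 - 7) * (if false then 8 else 3))))

Working:
step 0: (6 - (let x = ((9 - 7) * (if false then 8 else 3)) in ((if true then (\y.x) else (\z.x)) ((\u.(\v.true)) true))))
step 1: [let@1] (6 - ((if true then (\y.((9 - 7) * (if false then 8 else 3))) else (\z.((9 - 7) * (if false then 8 else 3)))) ((\u.(\v.true)) true)))
step 2: [if@1.0] (6 - ((\y.((9 - 7) * (if false then 8 else 3))) ((\u.(\v.true)) true)))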